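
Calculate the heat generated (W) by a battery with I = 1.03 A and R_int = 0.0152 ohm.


I^2 = 1.0609
Q = 1.0609 * 0.0152 = 0.01613 W

0.01613 W


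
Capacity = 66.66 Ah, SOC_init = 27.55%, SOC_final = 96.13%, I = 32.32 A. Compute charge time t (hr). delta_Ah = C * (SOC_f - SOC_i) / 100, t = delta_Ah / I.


Step 1: dSOC = 96.13% - 27.55% = 68.58%
Step 2: delta_Ah = 66.66 * 68.58 / 100 = 45.715 Ah
Step 3: t = 45.715 / 32.32 = 1.414 hr

1.414 hr


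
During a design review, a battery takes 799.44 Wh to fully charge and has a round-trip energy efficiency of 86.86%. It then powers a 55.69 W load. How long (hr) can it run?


Step 1: E_discharge = eta/100 * E_charge = 86.86/100 * 799.44 = 694.39 Wh
Step 2: t = E_discharge / P = 694.39 / 55.69 = 12.47 hr

12.47 hr


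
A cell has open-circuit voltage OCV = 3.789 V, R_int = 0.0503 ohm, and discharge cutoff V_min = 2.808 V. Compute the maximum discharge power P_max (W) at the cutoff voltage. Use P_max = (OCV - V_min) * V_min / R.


dV = OCV - V_min = 0.981 V (so I_max = dV / R)
P_max = dV * V_min / R = 0.981 * 2.808 / 0.0503 = 54.76 W

54.76 W


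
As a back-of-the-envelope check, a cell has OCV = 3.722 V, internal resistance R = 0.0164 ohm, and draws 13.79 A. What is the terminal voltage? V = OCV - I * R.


V = OCV - I*R = 3.722 - 13.79 * 0.0164 = 3.496 V

3.496 V


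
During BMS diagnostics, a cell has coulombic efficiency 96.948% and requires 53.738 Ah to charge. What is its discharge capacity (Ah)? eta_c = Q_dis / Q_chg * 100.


Q_dis = eta/100 * Q_chg = 96.948/100 * 53.738 = 52.10 Ah

52.10 Ah


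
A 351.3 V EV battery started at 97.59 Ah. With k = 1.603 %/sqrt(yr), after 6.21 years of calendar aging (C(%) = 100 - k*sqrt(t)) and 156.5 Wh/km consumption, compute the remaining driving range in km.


Step 1: capacity retention = 100 - 1.603 * sqrt(6.21) = 100 - 1.603 * 2.492 = 96.005%
Step 2: C_now = 97.59 * 96.005/100 = 93.691 Ah
Step 3: E_pack = V * C_now = 351.3 * 93.691 = 32914 Wh
Step 4: range = E_pack / consumption = 32914 / 156.5 = 210.3 km

210.3 km


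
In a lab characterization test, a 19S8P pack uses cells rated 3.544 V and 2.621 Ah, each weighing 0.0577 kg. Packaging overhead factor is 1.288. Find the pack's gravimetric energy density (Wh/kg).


Step 1: V_pack = 19 * 3.544 = 67.336 V
Step 2: C_pack = 8 * 2.621 = 20.968 Ah
Step 3: E_pack = V_pack * C_pack = 67.336 * 20.968 = 1411.9 Wh
Step 4: m_pack = 19 * 8 * 0.0577 * 1.288 = 11.296 kg
Step 5: ED = E_pack / m_pack = 1411.9 / 11.296 = 125.0 Wh/kg

125.0 Wh/kg


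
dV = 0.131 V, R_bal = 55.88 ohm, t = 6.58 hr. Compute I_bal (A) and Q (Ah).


First, Ohm's law: I_bal = 0.131 V / 55.88 ohm = 0.0023443 A
Then Q = I * t = 0.0023443 A * 6.58 hr = 0.01543 Ah

I=0.0023443 A, Q=0.01543 Ah


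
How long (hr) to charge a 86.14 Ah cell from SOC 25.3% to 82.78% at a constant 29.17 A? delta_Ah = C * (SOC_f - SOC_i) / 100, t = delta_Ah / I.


delta_Ah = 86.14 * (82.78 - 25.3) / 100 = 49.513 Ah
t = delta_Ah / I = 49.513 / 29.17 = 1.697 hr

1.697 hr


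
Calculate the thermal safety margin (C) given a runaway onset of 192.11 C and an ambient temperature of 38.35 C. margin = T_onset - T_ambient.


margin = T_onset - T_ambient = 192.11 - 38.35 = 153.76 C

153.76 C


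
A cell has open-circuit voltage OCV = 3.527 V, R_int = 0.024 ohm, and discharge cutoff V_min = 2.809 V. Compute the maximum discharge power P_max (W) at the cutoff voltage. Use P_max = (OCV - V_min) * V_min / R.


dV = OCV - V_min = 0.718 V (so I_max = dV / R)
P_max = dV * V_min / R = 0.718 * 2.809 / 0.024 = 84.04 W

84.04 W


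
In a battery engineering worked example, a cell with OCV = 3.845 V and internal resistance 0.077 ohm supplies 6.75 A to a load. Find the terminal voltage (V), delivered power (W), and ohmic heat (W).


Step 1: V_terminal = OCV - I*R = 3.845 - 6.75 * 0.077 = 3.3253 V
Step 2: P_out = V_terminal * I = 3.3253 * 6.75 = 22.45 W
Step 3: Q = I^2 * R = 6.75^2 * 0.077 = 3.508 W

V=3.3253 V, P=22.45 W, Q=3.508 W


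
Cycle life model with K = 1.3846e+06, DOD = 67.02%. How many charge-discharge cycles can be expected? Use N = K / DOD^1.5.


DOD^1.5 = 548.66
N = K / DOD^1.5 = 1.3846e+06 / 548.66 = 2524

2524 cycles


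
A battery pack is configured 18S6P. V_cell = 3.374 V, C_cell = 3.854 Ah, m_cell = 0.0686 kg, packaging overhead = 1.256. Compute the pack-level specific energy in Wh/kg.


Step 1: V_pack = 18 * 3.374 = 60.732 V
Step 2: C_pack = 6 * 3.854 = 23.124 Ah
Step 3: E_pack = V_pack * C_pack = 60.732 * 23.124 = 1404.4 Wh
Step 4: m_pack = 18 * 6 * 0.0686 * 1.256 = 9.3055 kg
Step 5: ED = E_pack / m_pack = 1404.4 / 9.3055 = 150.9 Wh/kg

150.9 Wh/kg


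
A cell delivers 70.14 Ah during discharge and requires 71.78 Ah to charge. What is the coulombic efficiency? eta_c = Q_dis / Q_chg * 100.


eta_c = Q_dis / Q_chg * 100 = 70.14 / 71.78 * 100 = 97.72%

97.72%


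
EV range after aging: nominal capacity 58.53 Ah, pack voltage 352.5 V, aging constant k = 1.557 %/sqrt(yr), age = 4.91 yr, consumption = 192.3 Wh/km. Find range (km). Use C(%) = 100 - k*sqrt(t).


Step 1: capacity retention = 100 - 1.557 * sqrt(4.91) = 100 - 1.557 * 2.2159 = 96.55%
Step 2: C_now = 58.53 * 96.55/100 = 56.511 Ah
Step 3: E_pack = V * C_now = 352.5 * 56.511 = 19920 Wh
Step 4: range = E_pack / consumption = 19920 / 192.3 = 103.6 km

103.6 km


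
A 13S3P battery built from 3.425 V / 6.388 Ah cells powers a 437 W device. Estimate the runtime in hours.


Step 1: E_pack = Ns * V_cell * Np * C_cell = 13 * 3.425 * 3 * 6.388 = 853.28 Wh
Step 2: t = E_pack / P = 853.28 / 437 = 1.953 hr

1.953 hr


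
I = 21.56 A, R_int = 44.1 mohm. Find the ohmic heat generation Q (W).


Convert: R = 44.1 mohm = 0.0441 ohm
Q = I^2 * R = 21.56^2 * 0.0441 = 20.50 W

20.50 W


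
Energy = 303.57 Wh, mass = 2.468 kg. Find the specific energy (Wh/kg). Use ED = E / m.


ED = E / m = 303.57 / 2.468 = 123.0 Wh/kg

123.0 Wh/kg


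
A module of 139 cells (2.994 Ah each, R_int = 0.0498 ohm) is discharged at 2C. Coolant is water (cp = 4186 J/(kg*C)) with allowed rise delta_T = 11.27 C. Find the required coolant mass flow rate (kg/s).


Step 1: I = 2 * 2.994 = 5.988 A
Step 2: Q_cell = I^2 * R = 5.988^2 * 0.0498 = 1.7856 W
Step 3: Q_total = 139 * 1.7856 = 248.2 W
Step 4: m_dot = Q_total / (cp * dT) = 248.2 / (4186 * 11.27) = 0.005261 kg/s

0.005261 kg/s


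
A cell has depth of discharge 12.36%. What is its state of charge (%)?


SOC = 100 - DOD = 100 - 12.36 = 87.64%

87.64%


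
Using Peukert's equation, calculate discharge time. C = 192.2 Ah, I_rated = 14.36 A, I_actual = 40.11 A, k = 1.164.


t_rated = C / I_rated = 192.2 / 14.36 = 13.384 hr
(I_rated/I)^k = (0.35802)^1.164 = 0.30252
t = t_rated * (I_rated/I)^k = 13.384 * 0.30252 = 4.049 hr

4.049 hr


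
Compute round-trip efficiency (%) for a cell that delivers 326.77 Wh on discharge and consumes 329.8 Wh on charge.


eta_e = E_dis / E_chg * 100 = 326.77 / 329.8 * 100 = 99.08%

99.08%


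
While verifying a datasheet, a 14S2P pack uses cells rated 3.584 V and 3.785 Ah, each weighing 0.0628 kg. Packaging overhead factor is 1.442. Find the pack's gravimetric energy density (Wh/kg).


Step 1: V_pack = 14 * 3.584 = 50.176 V
Step 2: C_pack = 2 * 3.785 = 7.57 Ah
Step 3: E_pack = V_pack * C_pack = 50.176 * 7.57 = 379.83 Wh
Step 4: m_pack = 14 * 2 * 0.0628 * 1.442 = 2.5356 kg
Step 5: ED = E_pack / m_pack = 379.83 / 2.5356 = 149.8 Wh/kg

149.8 Wh/kg


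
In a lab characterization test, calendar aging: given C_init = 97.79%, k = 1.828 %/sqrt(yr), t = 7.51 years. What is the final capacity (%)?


sqrt(t) = sqrt(7.51) = 2.7404
C_final = 97.79 - 1.828 * 2.7404 = 92.78%

92.78%


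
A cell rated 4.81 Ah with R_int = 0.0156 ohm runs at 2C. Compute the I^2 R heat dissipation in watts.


Step 1: I = C_rate * capacity = 2 * 4.81 = 9.62 A
Step 2: Q = I^2 * R = 9.62^2 * 0.0156 = 92.544 * 0.0156 = 1.444 W

1.444 W


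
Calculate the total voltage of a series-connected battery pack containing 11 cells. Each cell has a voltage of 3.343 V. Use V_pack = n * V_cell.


Series voltages add: 11 * 3.343 V = 36.773 V

36.773 V


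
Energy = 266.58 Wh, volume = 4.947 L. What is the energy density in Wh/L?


Volumetric ED = 266.58 Wh / 4.947 L = 53.89 Wh/L

53.89 Wh/L


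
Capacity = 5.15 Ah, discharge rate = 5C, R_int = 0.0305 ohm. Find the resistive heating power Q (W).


Step 1: I = C_rate * capacity = 5 * 5.15 = 25.75 A
Step 2: Q = I^2 * R = 25.75^2 * 0.0305 = 663.06 * 0.0305 = 20.22 W

20.22 W


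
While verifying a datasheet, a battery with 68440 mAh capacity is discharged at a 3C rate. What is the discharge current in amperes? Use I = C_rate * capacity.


Convert: capacity = 68440 mAh = 68.44 Ah
At 3C: I = 3 * 68.44 Ah = 205.32 A

205.32 A


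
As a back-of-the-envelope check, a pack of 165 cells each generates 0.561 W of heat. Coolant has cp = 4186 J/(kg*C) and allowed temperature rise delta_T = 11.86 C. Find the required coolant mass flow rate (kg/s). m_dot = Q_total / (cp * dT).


Step 1: Total heat Q = 165 * 0.561 W = 92.565 W
Step 2: denom = cp * dT = 4186 * 11.86 = 49646
Step 3: m_dot = 92.565 / 49646 = 0.001865 kg/s

0.001865 kg/s


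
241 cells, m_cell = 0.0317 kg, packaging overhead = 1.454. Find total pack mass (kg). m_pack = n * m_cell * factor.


Cell mass sum = 241 * 0.0317 = 7.6397 kg
With overhead 1.454: m_pack = 7.6397 * 1.454 = 11.11 kg

11.11 kg


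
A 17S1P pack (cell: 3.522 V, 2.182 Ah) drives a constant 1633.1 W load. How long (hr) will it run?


Step 1: E_pack = Ns * V_cell * Np * C_cell = 17 * 3.522 * 1 * 2.182 = 130.65 Wh
Step 2: t = E_pack / P = 130.65 / 1633.1 = 0.08000 hr

0.08000 hr


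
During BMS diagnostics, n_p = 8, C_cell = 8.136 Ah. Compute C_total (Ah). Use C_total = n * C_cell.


Parallel capacities add: 8 * 8.136 Ah = 65.088 Ah

65.088 Ah


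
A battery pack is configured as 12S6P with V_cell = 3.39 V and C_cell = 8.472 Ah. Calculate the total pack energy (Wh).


E = Ns * Vcell * Np * Ccell = 12 * 3.39 * 6 * 8.472 = 2068 Wh

2068 Wh


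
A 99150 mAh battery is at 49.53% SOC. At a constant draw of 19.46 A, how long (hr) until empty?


Convert: C_total = 99150 mAh = 99.15 Ah
Step 1: remaining = SOC/100 * C_total = 49.53/100 * 99.15 = 49.109 Ah
Step 2: t = remaining / I = 49.109 / 19.46 = 2.524 hr

2.524 hr


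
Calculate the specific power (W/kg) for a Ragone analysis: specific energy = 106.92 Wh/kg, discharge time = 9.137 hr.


P_specific = E / t = 106.92 / 9.137 = 11.70 W/kg

11.70 W/kg


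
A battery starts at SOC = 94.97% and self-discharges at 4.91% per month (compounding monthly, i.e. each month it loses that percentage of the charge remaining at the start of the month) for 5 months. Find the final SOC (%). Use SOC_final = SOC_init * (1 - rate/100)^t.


decay = (1 - 4.91/100)^5 = 0.77745
SOC_final = 94.97 * 0.77745 = 73.83%

73.83%


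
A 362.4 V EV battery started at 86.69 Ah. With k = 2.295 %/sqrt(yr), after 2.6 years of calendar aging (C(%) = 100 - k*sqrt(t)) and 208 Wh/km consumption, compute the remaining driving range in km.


Step 1: capacity retention = 100 - 2.295 * sqrt(2.6) = 100 - 2.295 * 1.6125 = 96.299%
Step 2: C_now = 86.69 * 96.299/100 = 83.482 Ah
Step 3: E_pack = V * C_now = 362.4 * 83.482 = 30254 Wh
Step 4: range = E_pack / consumption = 30254 / 208 = 145.5 km

145.5 km


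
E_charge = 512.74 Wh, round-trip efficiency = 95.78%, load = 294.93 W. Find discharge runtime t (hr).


Step 1: E_discharge = eta/100 * E_charge = 95.78/100 * 512.74 = 491.1 Wh
Step 2: t = E_discharge / P = 491.1 / 294.93 = 1.665 hr

1.665 hr


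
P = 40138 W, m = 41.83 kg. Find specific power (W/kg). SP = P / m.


SP = P / m = 40138 / 41.83 = 959.6 W/kg

959.6 W/kg


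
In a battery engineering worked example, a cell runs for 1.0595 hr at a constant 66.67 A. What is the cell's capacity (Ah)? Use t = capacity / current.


C = I * t = 66.67 * 1.0595 = 70.64 Ah

70.64 Ah


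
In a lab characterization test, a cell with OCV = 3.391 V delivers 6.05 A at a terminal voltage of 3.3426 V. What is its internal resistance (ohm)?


R = (OCV - V) / I = (3.391 - 3.3426) / 6.05 = 0.008000 ohm

0.008000 ohm


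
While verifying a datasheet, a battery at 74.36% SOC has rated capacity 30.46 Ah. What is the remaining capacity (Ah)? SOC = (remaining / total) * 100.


remaining = SOC / 100 * total = 74.36 / 100 * 30.46 = 22.65 Ah

22.65 Ah


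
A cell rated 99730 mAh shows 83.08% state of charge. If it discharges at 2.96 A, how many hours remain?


Convert: C_total = 99730 mAh = 99.73 Ah
Step 1: remaining = SOC/100 * C_total = 83.08/100 * 99.73 = 82.856 Ah
Step 2: t = remaining / I = 82.856 / 2.96 = 27.99 hr

27.99 hr


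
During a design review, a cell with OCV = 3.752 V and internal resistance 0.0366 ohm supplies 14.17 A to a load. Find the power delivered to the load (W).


Step 1: V_terminal = OCV - I*R = 3.752 - 14.17 * 0.0366 = 3.2334 V
Step 2: P_out = V_terminal * I = 3.2334 * 14.17 = 45.82 W

45.82 W


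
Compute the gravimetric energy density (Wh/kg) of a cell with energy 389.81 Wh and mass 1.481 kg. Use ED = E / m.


ED = E / m = 389.81 / 1.481 = 263.2 Wh/kg

263.2 Wh/kg


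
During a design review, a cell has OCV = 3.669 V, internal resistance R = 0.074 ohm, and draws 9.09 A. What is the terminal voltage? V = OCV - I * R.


IR drop = 9.09 * 0.074 = 0.67266 V
V = 3.669 - 0.67266 = 2.996 V

2.996 V


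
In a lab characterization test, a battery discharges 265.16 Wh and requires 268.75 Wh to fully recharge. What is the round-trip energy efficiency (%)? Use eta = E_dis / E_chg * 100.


Round-trip efficiency = 265.16/268.75 * 100% = 98.66%

98.66%


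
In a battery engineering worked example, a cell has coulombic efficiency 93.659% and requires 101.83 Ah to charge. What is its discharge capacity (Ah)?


Q_dis = eta/100 * Q_chg = 93.659/100 * 101.83 = 95.37 Ah

95.37 Ah


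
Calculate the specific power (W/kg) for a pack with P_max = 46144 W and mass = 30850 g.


Convert: m = 30850 g = 30.85 kg
Specific power = 46144 W / 30.85 kg = 1496 W/kg

1496 W/kg


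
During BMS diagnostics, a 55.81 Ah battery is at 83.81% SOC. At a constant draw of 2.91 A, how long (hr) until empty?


Step 1: remaining = SOC/100 * C_total = 83.81/100 * 55.81 = 46.774 Ah
Step 2: t = remaining / I = 46.774 / 2.91 = 16.07 hr

16.07 hr


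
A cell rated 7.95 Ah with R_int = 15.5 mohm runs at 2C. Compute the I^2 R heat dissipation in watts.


Convert: R = 15.5 mohm = 0.0155 ohm
Step 1: I = C_rate * capacity = 2 * 7.95 = 15.9 A
Step 2: Q = I^2 * R = 15.9^2 * 0.0155 = 252.81 * 0.0155 = 3.919 W

3.919 W


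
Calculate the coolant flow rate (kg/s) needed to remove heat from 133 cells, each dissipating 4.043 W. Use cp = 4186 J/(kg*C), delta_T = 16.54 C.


Q_total = 133 * 4.043 = 537.72 W
m_dot = Q_total / (cp * dT) = 537.72 / (4186 * 16.54) = 0.007766 kg/s

0.007766 kg/s


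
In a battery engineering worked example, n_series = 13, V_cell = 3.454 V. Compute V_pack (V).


Series voltages add: 13 * 3.454 V = 44.902 V

44.902 V


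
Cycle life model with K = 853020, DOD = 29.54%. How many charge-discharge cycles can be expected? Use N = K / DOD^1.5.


DOD^1.5 = 160.55
N = K / DOD^1.5 = 853020 / 160.55 = 5313

5313 cycles


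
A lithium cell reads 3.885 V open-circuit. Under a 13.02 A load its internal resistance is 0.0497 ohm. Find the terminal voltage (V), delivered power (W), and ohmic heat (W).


Step 1: V_terminal = OCV - I*R = 3.885 - 13.02 * 0.0497 = 3.2379 V
Step 2: P_out = V_terminal * I = 3.2379 * 13.02 = 42.16 W
Step 3: Q = I^2 * R = 13.02^2 * 0.0497 = 8.425 W

V=3.2379 V, P=42.16 W, Q=8.425 W


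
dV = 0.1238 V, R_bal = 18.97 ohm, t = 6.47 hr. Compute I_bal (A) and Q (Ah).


I_bal = dV / R = 0.1238 / 18.97 = 0.0065261 A
Q = I_bal * t = 0.0065261 * 6.47 = 0.04222 Ah

I=0.0065261 A, Q=0.04222 Ah


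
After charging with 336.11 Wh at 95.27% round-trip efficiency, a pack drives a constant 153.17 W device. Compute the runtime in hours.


Step 1: E_discharge = eta/100 * E_charge = 95.27/100 * 336.11 = 320.21 Wh
Step 2: t = E_discharge / P = 320.21 / 153.17 = 2.091 hr

2.091 hr


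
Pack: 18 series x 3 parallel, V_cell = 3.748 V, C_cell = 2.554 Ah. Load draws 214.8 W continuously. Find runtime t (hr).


Step 1: E_pack = Ns * V_cell * Np * C_cell = 18 * 3.748 * 3 * 2.554 = 516.91 Wh
Step 2: t = E_pack / P = 516.91 / 214.8 = 2.406 hr

2.406 hr


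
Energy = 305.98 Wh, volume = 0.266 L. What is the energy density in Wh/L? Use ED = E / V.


Volumetric ED = 305.98 Wh / 0.266 L = 1150 Wh/L

1150 Wh/L


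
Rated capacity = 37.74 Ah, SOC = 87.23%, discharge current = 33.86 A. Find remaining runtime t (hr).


Step 1: remaining = SOC/100 * C_total = 87.23/100 * 37.74 = 32.921 Ah
Step 2: t = remaining / I = 32.921 / 33.86 = 0.9723 hr

0.9723 hr


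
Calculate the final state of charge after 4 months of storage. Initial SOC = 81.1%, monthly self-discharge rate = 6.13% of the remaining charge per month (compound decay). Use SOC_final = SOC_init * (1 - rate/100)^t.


Monthly retention factor = 1 - 6.13/100 = 0.9387
Over 4 months: factor^4 = 0.77644
SOC_final = 81.1 * 0.77644 = 62.97%

62.97%


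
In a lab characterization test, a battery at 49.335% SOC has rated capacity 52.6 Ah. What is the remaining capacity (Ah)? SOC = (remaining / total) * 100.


remaining = SOC / 100 * total = 49.335 / 100 * 52.6 = 25.95 Ah

25.95 Ah


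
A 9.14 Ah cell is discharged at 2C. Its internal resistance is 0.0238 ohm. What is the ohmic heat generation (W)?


Step 1: I = C_rate * capacity = 2 * 9.14 = 18.28 A
Step 2: Q = I^2 * R = 18.28^2 * 0.0238 = 334.16 * 0.0238 = 7.953 W

7.953 W


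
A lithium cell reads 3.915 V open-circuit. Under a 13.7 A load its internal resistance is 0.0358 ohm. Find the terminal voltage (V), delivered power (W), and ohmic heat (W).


Step 1: V_terminal = OCV - I*R = 3.915 - 13.7 * 0.0358 = 3.4245 V
Step 2: P_out = V_terminal * I = 3.4245 * 13.7 = 46.92 W
Step 3: Q = I^2 * R = 13.7^2 * 0.0358 = 6.719 W

V=3.4245 V, P=46.92 W, Q=6.719 W


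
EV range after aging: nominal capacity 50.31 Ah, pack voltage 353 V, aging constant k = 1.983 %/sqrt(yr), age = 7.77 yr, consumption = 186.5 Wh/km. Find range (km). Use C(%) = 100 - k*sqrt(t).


Step 1: capacity retention = 100 - 1.983 * sqrt(7.77) = 100 - 1.983 * 2.7875 = 94.472%
Step 2: C_now = 50.31 * 94.472/100 = 47.529 Ah
Step 3: E_pack = V * C_now = 353 * 47.529 = 16778 Wh
Step 4: range = E_pack / consumption = 16778 / 186.5 = 89.96 km

89.96 km


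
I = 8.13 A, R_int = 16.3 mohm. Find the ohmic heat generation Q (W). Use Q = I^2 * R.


Convert: R = 16.3 mohm = 0.0163 ohm
Q = I^2 * R = 8.13^2 * 0.0163 = 1.077 W

1.077 W


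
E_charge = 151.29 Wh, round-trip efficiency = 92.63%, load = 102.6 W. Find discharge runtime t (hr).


Step 1: E_discharge = eta/100 * E_charge = 92.63/100 * 151.29 = 140.14 Wh
Step 2: t = E_discharge / P = 140.14 / 102.6 = 1.366 hr

1.366 hr


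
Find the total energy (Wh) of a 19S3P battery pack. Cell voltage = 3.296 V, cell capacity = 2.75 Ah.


E = Ns * Vcell * Np * Ccell = 19 * 3.296 * 3 * 2.75 = 516.6 Wh

516.6 Wh


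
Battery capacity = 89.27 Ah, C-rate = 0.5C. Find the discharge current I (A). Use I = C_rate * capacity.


At 0.5C: I = 0.5 * 89.27 Ah = 44.635 A

44.635 A


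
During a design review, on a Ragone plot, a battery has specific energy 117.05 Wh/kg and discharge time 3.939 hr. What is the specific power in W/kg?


Specific power = 117.05 Wh/kg / 3.939 hr = 29.72 W/kg

29.72 W/kg


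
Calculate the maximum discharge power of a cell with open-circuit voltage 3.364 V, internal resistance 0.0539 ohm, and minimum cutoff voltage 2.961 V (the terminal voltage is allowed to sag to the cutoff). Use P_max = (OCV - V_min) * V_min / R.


dV = OCV - V_min = 0.403 V (so I_max = dV / R)
P_max = dV * V_min / R = 0.403 * 2.961 / 0.0539 = 22.14 W

22.14 W


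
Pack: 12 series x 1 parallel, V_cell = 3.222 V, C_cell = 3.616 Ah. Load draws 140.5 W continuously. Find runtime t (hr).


Step 1: E_pack = Ns * V_cell * Np * C_cell = 12 * 3.222 * 1 * 3.616 = 139.81 Wh
Step 2: t = E_pack / P = 139.81 / 140.5 = 0.9951 hr

0.9951 hr


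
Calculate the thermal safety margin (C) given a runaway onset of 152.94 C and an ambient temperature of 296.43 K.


Convert: T_ambient = 296.43 K = 23.28 C
margin = 152.94 - 23.28 = 129.66 C

129.66 C


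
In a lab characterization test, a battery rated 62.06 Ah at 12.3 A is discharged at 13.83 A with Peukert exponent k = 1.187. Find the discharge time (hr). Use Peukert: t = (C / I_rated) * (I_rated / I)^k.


Step 1: t_rated = C / I_rated = 62.06 / 12.3 = 5.0455 hr
Step 2: ratio = 12.3 / 13.83 = 0.88937
Step 3: ratio^k = 0.88937^1.187 = 0.87008
Step 4: t = t_rated * ratio^k = 5.0455 * 0.87008 = 4.390 hr

4.390 hr


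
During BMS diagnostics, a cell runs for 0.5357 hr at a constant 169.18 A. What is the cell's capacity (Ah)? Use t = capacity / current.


C = I * t = 169.18 * 0.5357 = 90.63 Ah

90.63 Ah


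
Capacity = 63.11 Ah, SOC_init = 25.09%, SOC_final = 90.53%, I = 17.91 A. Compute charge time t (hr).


delta_Ah = 63.11 * (90.53 - 25.09) / 100 = 41.299 Ah
t = delta_Ah / I = 41.299 / 17.91 = 2.306 hr

2.306 hr


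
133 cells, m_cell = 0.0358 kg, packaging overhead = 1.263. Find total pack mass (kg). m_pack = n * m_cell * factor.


Cell mass sum = 133 * 0.0358 = 4.7614 kg
With overhead 1.263: m_pack = 4.7614 * 1.263 = 6.014 kg

6.014 kg


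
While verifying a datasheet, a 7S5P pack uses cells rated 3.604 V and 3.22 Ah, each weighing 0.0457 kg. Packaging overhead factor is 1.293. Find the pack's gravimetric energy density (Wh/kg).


Step 1: V_pack = 7 * 3.604 = 25.228 V
Step 2: C_pack = 5 * 3.22 = 16.1 Ah
Step 3: E_pack = V_pack * C_pack = 25.228 * 16.1 = 406.17 Wh
Step 4: m_pack = 7 * 5 * 0.0457 * 1.293 = 2.0682 kg
Step 5: ED = E_pack / m_pack = 406.17 / 2.0682 = 196.4 Wh/kg

196.4 Wh/kg


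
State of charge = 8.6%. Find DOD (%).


Complement of SOC: DOD = 100% - 8.6% = 91.4%

91.4%


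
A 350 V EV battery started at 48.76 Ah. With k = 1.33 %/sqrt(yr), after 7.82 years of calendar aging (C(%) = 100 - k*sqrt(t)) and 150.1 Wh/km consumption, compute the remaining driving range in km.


Step 1: capacity retention = 100 - 1.33 * sqrt(7.82) = 100 - 1.33 * 2.7964 = 96.281%
Step 2: C_now = 48.76 * 96.281/100 = 46.947 Ah
Step 3: E_pack = V * C_now = 350 * 46.947 = 16431 Wh
Step 4: range = E_pack / consumption = 16431 / 150.1 = 109.5 km

109.5 km


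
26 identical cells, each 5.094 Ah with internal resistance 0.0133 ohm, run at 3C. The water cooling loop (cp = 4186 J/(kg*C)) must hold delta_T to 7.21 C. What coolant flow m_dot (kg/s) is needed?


Step 1: I = 3 * 5.094 = 15.282 A
Step 2: Q_cell = I^2 * R = 15.282^2 * 0.0133 = 3.1061 W
Step 3: Q_total = 26 * 3.1061 = 80.759 W
Step 4: m_dot = Q_total / (cp * dT) = 80.759 / (4186 * 7.21) = 0.002676 kg/s

0.002676 kg/s


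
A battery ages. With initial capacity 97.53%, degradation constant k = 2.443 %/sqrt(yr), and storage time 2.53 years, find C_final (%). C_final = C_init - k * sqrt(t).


Step 1: sqrt(2.53 yr) = 1.5906
Step 2: drop = 2.443 * 1.5906 = 3.8858
Step 3: C_final = 97.53 - 3.8858 = 93.64%

93.64%


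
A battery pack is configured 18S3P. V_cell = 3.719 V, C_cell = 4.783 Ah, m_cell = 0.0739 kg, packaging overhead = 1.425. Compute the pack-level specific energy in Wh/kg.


Step 1: V_pack = 18 * 3.719 = 66.942 V
Step 2: C_pack = 3 * 4.783 = 14.349 Ah
Step 3: E_pack = V_pack * C_pack = 66.942 * 14.349 = 960.55 Wh
Step 4: m_pack = 18 * 3 * 0.0739 * 1.425 = 5.6866 kg
Step 5: ED = E_pack / m_pack = 960.55 / 5.6866 = 168.9 Wh/kg

168.9 Wh/kg


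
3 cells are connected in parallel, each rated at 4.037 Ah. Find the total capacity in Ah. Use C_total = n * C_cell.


C_total = 3 * 4.037 = 12.111 Ah

12.111 Ah


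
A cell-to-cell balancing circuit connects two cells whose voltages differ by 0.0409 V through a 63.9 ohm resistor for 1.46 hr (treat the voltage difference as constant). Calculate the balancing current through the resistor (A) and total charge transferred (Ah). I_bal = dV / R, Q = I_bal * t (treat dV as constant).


I_bal = dV / R = 0.0409 / 63.9 = 6.4006e-04 A
Q = I_bal * t = 6.4006e-04 * 1.46 = 9.345e-04 Ah

I=6.4006e-04 A, Q=9.345e-04 Ah


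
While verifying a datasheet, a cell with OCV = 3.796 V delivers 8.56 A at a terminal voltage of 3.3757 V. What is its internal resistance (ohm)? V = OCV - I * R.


R = (OCV - V) / I = (3.796 - 3.3757) / 8.56 = 0.04910 ohm

0.04910 ohm


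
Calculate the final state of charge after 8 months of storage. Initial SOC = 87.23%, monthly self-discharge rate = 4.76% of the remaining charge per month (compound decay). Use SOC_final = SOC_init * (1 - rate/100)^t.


Monthly retention factor = 1 - 4.76/100 = 0.9524
Over 8 months: factor^8 = 0.67695
SOC_final = 87.23 * 0.67695 = 59.05%

59.05%


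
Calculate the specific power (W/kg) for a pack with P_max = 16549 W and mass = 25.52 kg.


SP = P / m = 16549 / 25.52 = 648.5 W/kg

648.5 W/kg


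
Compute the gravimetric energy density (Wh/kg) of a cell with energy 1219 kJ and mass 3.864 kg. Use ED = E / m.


Convert: E = 1219 kJ = 338.61 Wh
ED = E / m = 338.61 / 3.864 = 87.63 Wh/kg

87.63 Wh/kg


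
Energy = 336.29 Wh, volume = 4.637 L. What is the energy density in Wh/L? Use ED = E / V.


ED = E / V = 336.29 / 4.637 = 72.52 Wh/L

72.52 Wh/L


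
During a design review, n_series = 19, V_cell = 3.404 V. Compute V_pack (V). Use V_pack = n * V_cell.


V_pack = n * V_cell = 19 * 3.404 = 64.676 V

64.676 V


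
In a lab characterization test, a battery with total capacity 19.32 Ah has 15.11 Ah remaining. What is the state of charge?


SOC = (remaining / total) * 100 = (15.11 / 19.32) * 100 = 78.21%

78.21%


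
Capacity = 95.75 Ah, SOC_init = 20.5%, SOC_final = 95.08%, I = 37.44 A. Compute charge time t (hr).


delta_Ah = 95.75 * (95.08 - 20.5) / 100 = 71.41 Ah
t = delta_Ah / I = 71.41 / 37.44 = 1.907 hr

1.907 hr


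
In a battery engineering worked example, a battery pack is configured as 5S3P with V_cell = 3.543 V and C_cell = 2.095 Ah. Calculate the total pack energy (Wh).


V_pack = 5 * 3.543 = 17.715 V
C_pack = 3 * 2.095 = 6.285 Ah
E = V_pack * C_pack = 17.715 * 6.285 = 111.3 Wh

111.3 Wh


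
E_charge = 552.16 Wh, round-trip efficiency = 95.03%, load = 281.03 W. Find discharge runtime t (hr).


Step 1: E_discharge = eta/100 * E_charge = 95.03/100 * 552.16 = 524.72 Wh
Step 2: t = E_discharge / P = 524.72 / 281.03 = 1.867 hr

1.867 hr


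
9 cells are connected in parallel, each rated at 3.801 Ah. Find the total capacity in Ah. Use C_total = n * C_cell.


Parallel capacities add: 9 * 3.801 Ah = 34.209 Ah

34.209 Ah


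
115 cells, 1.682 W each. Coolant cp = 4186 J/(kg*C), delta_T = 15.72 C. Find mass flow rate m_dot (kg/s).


Step 1: Total heat Q = 115 * 1.682 W = 193.43 W
Step 2: denom = cp * dT = 4186 * 15.72 = 65804
Step 3: m_dot = 193.43 / 65804 = 0.002939 kg/s

0.002939 kg/s


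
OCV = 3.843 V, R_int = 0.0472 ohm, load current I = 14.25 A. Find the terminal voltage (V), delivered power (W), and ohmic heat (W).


Step 1: V_terminal = OCV - I*R = 3.843 - 14.25 * 0.0472 = 3.1704 V
Step 2: P_out = V_terminal * I = 3.1704 * 14.25 = 45.18 W
Step 3: Q = I^2 * R = 14.25^2 * 0.0472 = 9.585 W

V=3.1704 V, P=45.18 W, Q=9.585 W


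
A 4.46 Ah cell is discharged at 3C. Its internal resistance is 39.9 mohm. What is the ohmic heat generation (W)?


Convert: R = 39.9 mohm = 0.0399 ohm
Step 1: I = C_rate * capacity = 3 * 4.46 = 13.38 A
Step 2: Q = I^2 * R = 13.38^2 * 0.0399 = 179.02 * 0.0399 = 7.143 W

7.143 W


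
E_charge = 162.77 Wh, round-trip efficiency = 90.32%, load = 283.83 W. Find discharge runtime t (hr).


Step 1: E_discharge = eta/100 * E_charge = 90.32/100 * 162.77 = 147.01 Wh
Step 2: t = E_discharge / P = 147.01 / 283.83 = 0.5180 hr

0.5180 hr


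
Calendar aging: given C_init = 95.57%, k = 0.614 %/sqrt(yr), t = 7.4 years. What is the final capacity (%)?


sqrt(t) = sqrt(7.4) = 2.7203
C_final = 95.57 - 0.614 * 2.7203 = 93.90%

93.90%


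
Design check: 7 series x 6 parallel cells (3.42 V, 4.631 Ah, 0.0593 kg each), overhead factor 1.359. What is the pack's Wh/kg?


Step 1: V_pack = 7 * 3.42 = 23.94 V
Step 2: C_pack = 6 * 4.631 = 27.786 Ah
Step 3: E_pack = V_pack * C_pack = 23.94 * 27.786 = 665.2 Wh
Step 4: m_pack = 7 * 6 * 0.0593 * 1.359 = 3.3847 kg
Step 5: ED = E_pack / m_pack = 665.2 / 3.3847 = 196.5 Wh/kg

196.5 Wh/kg


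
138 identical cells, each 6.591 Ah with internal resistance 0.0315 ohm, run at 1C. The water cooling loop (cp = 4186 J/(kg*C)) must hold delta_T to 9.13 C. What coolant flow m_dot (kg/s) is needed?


Step 1: I = 1 * 6.591 = 6.591 A
Step 2: Q_cell = I^2 * R = 6.591^2 * 0.0315 = 1.3684 W
Step 3: Q_total = 138 * 1.3684 = 188.84 W
Step 4: m_dot = Q_total / (cp * dT) = 188.84 / (4186 * 9.13) = 0.004941 kg/s

0.004941 kg/s


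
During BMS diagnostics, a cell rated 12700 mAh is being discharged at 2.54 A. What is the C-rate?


Convert: capacity = 12700 mAh = 12.7 Ah
C_rate = I / capacity = 2.54 / 12.7 = 0.2C

0.2C


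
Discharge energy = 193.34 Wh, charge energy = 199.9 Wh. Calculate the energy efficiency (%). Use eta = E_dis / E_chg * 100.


Round-trip efficiency = 193.34/199.9 * 100% = 96.72%

96.72%


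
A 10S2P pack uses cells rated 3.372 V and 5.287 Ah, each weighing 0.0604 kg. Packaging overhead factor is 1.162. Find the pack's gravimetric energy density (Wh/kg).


Step 1: V_pack = 10 * 3.372 = 33.72 V
Step 2: C_pack = 2 * 5.287 = 10.574 Ah
Step 3: E_pack = V_pack * C_pack = 33.72 * 10.574 = 356.56 Wh
Step 4: m_pack = 10 * 2 * 0.0604 * 1.162 = 1.4037 kg
Step 5: ED = E_pack / m_pack = 356.56 / 1.4037 = 254.0 Wh/kg

254.0 Wh/kg


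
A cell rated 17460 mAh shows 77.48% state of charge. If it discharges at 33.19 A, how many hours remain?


Convert: C_total = 17460 mAh = 17.46 Ah
Step 1: remaining = SOC/100 * C_total = 77.48/100 * 17.46 = 13.528 Ah
Step 2: t = remaining / I = 13.528 / 33.19 = 0.4076 hr

0.4076 hr


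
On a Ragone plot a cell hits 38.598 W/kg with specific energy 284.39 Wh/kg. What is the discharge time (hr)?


t = E / P = 284.39 / 38.598 = 7.368 hr

7.368 hr


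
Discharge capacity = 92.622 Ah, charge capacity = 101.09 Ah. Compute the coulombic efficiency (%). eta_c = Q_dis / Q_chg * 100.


Coulombic efficiency = 92.622/101.09 * 100% = 91.62%

91.62%


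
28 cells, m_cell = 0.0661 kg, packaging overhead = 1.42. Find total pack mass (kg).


Cell mass sum = 28 * 0.0661 = 1.8508 kg
With overhead 1.42: m_pack = 1.8508 * 1.42 = 2.628 kg

2.628 kg


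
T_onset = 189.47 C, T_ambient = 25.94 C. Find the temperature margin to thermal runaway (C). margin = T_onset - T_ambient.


Safety margin = 189.47 C - 25.94 C = 163.53 C

163.53 C


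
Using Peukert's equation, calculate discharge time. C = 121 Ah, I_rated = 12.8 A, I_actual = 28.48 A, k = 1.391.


Step 1: t_rated = C / I_rated = 121 / 12.8 = 9.4531 hr
Step 2: ratio = 12.8 / 28.48 = 0.44944
Step 3: ratio^k = 0.44944^1.391 = 0.32875
Step 4: t = t_rated * ratio^k = 9.4531 * 0.32875 = 3.108 hr

3.108 hr


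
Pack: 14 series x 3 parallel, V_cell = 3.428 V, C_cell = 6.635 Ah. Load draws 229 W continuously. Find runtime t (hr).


Step 1: E_pack = Ns * V_cell * Np * C_cell = 14 * 3.428 * 3 * 6.635 = 955.28 Wh
Step 2: t = E_pack / P = 955.28 / 229 = 4.172 hr

4.172 hr


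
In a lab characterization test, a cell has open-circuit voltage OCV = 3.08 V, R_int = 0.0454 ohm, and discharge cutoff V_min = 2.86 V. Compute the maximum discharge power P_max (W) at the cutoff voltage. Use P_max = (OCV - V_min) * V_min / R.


dV = OCV - V_min = 0.22 V (so I_max = dV / R)
P_max = dV * V_min / R = 0.22 * 2.86 / 0.0454 = 13.86 W

13.86 W


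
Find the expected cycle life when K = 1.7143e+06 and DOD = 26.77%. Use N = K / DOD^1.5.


Step 1: DOD^1.5 = 26.77^1.5 = 138.51
Step 2: N = 1.7143e+06 / 138.51 = 12380 cycles

12380 cycles


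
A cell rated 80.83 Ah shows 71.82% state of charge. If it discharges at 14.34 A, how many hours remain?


Step 1: remaining = SOC/100 * C_total = 71.82/100 * 80.83 = 58.052 Ah
Step 2: t = remaining / I = 58.052 / 14.34 = 4.048 hr

4.048 hr


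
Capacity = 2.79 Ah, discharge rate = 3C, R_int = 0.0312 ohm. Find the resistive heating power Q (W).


Step 1: I = C_rate * capacity = 3 * 2.79 = 8.37 A
Step 2: Q = I^2 * R = 8.37^2 * 0.0312 = 70.057 * 0.0312 = 2.186 W

2.186 W


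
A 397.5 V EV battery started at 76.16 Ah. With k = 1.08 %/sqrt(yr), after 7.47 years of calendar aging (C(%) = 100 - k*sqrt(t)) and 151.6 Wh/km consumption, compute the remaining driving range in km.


Step 1: capacity retention = 100 - 1.08 * sqrt(7.47) = 100 - 1.08 * 2.7331 = 97.048%
Step 2: C_now = 76.16 * 97.048/100 = 73.912 Ah
Step 3: E_pack = V * C_now = 397.5 * 73.912 = 29380 Wh
Step 4: range = E_pack / consumption = 29380 / 151.6 = 193.8 km

193.8 km


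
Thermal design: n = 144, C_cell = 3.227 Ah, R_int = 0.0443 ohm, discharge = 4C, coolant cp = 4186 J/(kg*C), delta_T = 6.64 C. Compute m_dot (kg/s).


Step 1: I = 4 * 3.227 = 12.908 A
Step 2: Q_cell = I^2 * R = 12.908^2 * 0.0443 = 7.3811 W
Step 3: Q_total = 144 * 7.3811 = 1062.9 W
Step 4: m_dot = Q_total / (cp * dT) = 1062.9 / (4186 * 6.64) = 0.03824 kg/s

0.03824 kg/s


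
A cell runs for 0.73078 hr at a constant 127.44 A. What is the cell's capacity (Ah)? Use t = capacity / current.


C = I * t = 127.44 * 0.73078 = 93.13 Ah

93.13 Ah


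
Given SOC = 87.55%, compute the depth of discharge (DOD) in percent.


Complement of SOC: DOD = 100% - 87.55% = 12.45%

12.45%


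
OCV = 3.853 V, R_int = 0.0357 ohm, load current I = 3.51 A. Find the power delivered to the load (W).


Step 1: V_terminal = OCV - I*R = 3.853 - 3.51 * 0.0357 = 3.7277 V
Step 2: P_out = V_terminal * I = 3.7277 * 3.51 = 13.08 W

13.08 W


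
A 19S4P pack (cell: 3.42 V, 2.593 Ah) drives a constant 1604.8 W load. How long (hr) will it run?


Step 1: E_pack = Ns * V_cell * Np * C_cell = 19 * 3.42 * 4 * 2.593 = 673.97 Wh
Step 2: t = E_pack / P = 673.97 / 1604.8 = 0.4200 hr

0.4200 hr


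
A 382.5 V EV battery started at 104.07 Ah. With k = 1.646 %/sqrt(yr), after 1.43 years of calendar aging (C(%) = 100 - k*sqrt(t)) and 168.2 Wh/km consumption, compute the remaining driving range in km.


Step 1: capacity retention = 100 - 1.646 * sqrt(1.43) = 100 - 1.646 * 1.1958 = 98.032%
Step 2: C_now = 104.07 * 98.032/100 = 102.02 Ah
Step 3: E_pack = V * C_now = 382.5 * 102.02 = 39023 Wh
Step 4: range = E_pack / consumption = 39023 / 168.2 = 232.0 km

232.0 km


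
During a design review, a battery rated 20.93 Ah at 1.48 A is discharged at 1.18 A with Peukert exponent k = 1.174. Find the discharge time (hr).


t_rated = C / I_rated = 20.93 / 1.48 = 14.142 hr
(I_rated/I)^k = (1.2542)^1.174 = 1.3046
t = t_rated * (I_rated/I)^k = 14.142 * 1.3046 = 18.45 hr

18.45 hr


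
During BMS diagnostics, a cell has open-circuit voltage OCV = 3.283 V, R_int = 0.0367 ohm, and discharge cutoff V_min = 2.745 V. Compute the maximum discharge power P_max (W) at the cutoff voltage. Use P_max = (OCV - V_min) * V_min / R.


P_max = (OCV - V_min) * V_min / R = (3.283 - 2.745) * 2.745 / 0.0367 = 0.538 * 2.745 / 0.0367 = 40.24 W

40.24 W


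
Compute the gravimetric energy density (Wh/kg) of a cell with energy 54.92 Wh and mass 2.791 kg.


Specific energy = 54.92 Wh / 2.791 kg = 19.68 Wh/kg

19.68 Wh/kg


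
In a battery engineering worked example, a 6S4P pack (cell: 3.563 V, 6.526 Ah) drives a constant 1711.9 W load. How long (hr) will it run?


Step 1: E_pack = Ns * V_cell * Np * C_cell = 6 * 3.563 * 4 * 6.526 = 558.05 Wh
Step 2: t = E_pack / P = 558.05 / 1711.9 = 0.3260 hr

0.3260 hr


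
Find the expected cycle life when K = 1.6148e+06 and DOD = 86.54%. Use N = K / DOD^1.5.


DOD^1.5 = 805.05
N = K / DOD^1.5 = 1.6148e+06 / 805.05 = 2006

2006 cycles


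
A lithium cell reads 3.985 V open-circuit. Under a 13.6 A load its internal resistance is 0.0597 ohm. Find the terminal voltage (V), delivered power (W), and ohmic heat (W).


Step 1: V_terminal = OCV - I*R = 3.985 - 13.6 * 0.0597 = 3.1731 V
Step 2: P_out = V_terminal * I = 3.1731 * 13.6 = 43.15 W
Step 3: Q = I^2 * R = 13.6^2 * 0.0597 = 11.04 W

V=3.1731 V, P=43.15 W, Q=11.04 W


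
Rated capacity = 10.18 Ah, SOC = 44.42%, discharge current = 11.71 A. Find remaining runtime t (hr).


Step 1: remaining = SOC/100 * C_total = 44.42/100 * 10.18 = 4.522 Ah
Step 2: t = remaining / I = 4.522 / 11.71 = 0.3862 hr

0.3862 hr


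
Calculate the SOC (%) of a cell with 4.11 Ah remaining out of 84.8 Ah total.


SOC% = 4.11 / 84.8 * 100 = 4.847%

4.847%


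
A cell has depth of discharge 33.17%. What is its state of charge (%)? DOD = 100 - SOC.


SOC = 100 - DOD = 100 - 33.17 = 66.83%

66.83%


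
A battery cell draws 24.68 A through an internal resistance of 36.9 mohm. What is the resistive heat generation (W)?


Convert: R = 36.9 mohm = 0.0369 ohm
Q = I^2 * R = 24.68^2 * 0.0369 = 22.48 W

22.48 W


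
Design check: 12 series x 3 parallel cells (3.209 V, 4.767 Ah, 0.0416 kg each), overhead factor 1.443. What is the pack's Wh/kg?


Step 1: V_pack = 12 * 3.209 = 38.508 V
Step 2: C_pack = 3 * 4.767 = 14.301 Ah
Step 3: E_pack = V_pack * C_pack = 38.508 * 14.301 = 550.7 Wh
Step 4: m_pack = 12 * 3 * 0.0416 * 1.443 = 2.161 kg
Step 5: ED = E_pack / m_pack = 550.7 / 2.161 = 254.8 Wh/kg

254.8 Wh/kg


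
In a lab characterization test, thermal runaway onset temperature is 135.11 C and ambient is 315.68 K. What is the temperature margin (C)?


Convert: T_ambient = 315.68 K = 42.53 C
margin = 135.11 - 42.53 = 92.58 C

92.58 C


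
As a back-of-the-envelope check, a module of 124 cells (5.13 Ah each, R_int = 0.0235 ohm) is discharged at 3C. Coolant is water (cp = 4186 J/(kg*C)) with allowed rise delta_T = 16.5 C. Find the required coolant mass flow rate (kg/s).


Step 1: I = 3 * 5.13 = 15.39 A
Step 2: Q_cell = I^2 * R = 15.39^2 * 0.0235 = 5.566 W
Step 3: Q_total = 124 * 5.566 = 690.18 W
Step 4: m_dot = Q_total / (cp * dT) = 690.18 / (4186 * 16.5) = 0.009993 kg/s

0.009993 kg/s


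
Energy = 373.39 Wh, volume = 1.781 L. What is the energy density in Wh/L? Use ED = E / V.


ED = E / V = 373.39 / 1.781 = 209.7 Wh/L

209.7 Wh/L


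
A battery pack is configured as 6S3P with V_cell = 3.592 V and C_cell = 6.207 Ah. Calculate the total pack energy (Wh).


V_pack = 6 * 3.592 = 21.552 V
C_pack = 3 * 6.207 = 18.621 Ah
E = V_pack * C_pack = 21.552 * 18.621 = 401.3 Wh

401.3 Wh


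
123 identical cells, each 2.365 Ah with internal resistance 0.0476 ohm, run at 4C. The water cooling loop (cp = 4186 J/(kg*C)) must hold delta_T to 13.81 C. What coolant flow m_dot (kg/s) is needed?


Step 1: I = 4 * 2.365 = 9.46 A
Step 2: Q_cell = I^2 * R = 9.46^2 * 0.0476 = 4.2598 W
Step 3: Q_total = 123 * 4.2598 = 523.96 W
Step 4: m_dot = Q_total / (cp * dT) = 523.96 / (4186 * 13.81) = 0.009064 kg/s

0.009064 kg/s


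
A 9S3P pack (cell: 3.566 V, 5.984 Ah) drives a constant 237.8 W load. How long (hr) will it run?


Step 1: E_pack = Ns * V_cell * Np * C_cell = 9 * 3.566 * 3 * 5.984 = 576.15 Wh
Step 2: t = E_pack / P = 576.15 / 237.8 = 2.423 hr

2.423 hr


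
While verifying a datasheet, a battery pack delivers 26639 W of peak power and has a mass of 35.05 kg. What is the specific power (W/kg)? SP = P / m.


Specific power = 26639 W / 35.05 kg = 760.0 W/kg

760.0 W/kg


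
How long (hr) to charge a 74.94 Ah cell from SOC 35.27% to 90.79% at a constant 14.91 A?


Step 1: dSOC = 90.79% - 35.27% = 55.52%
Step 2: delta_Ah = 74.94 * 55.52 / 100 = 41.607 Ah
Step 3: t = 41.607 / 14.91 = 2.791 hr

2.791 hr
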